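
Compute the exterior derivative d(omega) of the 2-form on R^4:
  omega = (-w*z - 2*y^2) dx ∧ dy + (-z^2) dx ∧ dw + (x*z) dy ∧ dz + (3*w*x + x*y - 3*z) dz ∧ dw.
d(omega) = (-w + z) dx ∧ dy ∧ dz + (-z) dx ∧ dy ∧ dw + (3*w + y + 2*z) dx ∧ dz ∧ dw + (x) dy ∧ dz ∧ dw

For a 2-form omega = sum_{i<j} g_{ij} dx_i ∧ dx_j, the exterior derivative is
  d(omega) = sum_{i<j} d(g_{ij}) ∧ dx_i ∧ dx_j = sum_{i<j, k} (∂g_{ij}/∂x_k) dx_k ∧ dx_i ∧ dx_j.
Expand each term, using dx_k ∧ dx_i ∧ dx_j = sgn(permutation) dx_{(a)} ∧ dx_{(b)} ∧ dx_{(c)} with (a < b < c) sorted:
  d(-w*z - 2*y^2) includes (∂/∂z)(-w*z - 2*y^2) dz = (-w) dz, which multiplied by dx ∧ dy gives (-w) dx ∧ dy ∧ dz
  d(-w*z - 2*y^2) includes (∂/∂w)(-w*z - 2*y^2) dw = (-z) dw, which multiplied by dx ∧ dy gives (-z) dx ∧ dy ∧ dw
  d(-z^2) includes (∂/∂z)(-z^2) dz = (-2*z) dz, which multiplied by dx ∧ dw gives (2*z) dx ∧ dz ∧ dw
  d(x*z) includes (∂/∂x)(x*z) dx = (z) dx, which multiplied by dy ∧ dz gives (z) dx ∧ dy ∧ dz
  d(3*w*x + x*y - 3*z) includes (∂/∂x)(3*w*x + x*y - 3*z) dx = (3*w + y) dx, which multiplied by dz ∧ dw gives (3*w + y) dx ∧ dz ∧ dw
  d(3*w*x + x*y - 3*z) includes (∂/∂y)(3*w*x + x*y - 3*z) dy = (x) dy, which multiplied by dz ∧ dw gives (x) dy ∧ dz ∧ dw
Collecting like 3-forms: d(omega) = (-w + z) dx ∧ dy ∧ dz + (-z) dx ∧ dy ∧ dw + (3*w + y + 2*z) dx ∧ dz ∧ dw + (x) dy ∧ dz ∧ dw.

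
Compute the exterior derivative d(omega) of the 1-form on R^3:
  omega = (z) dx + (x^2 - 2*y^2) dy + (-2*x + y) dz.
d(omega) = (2*x) dx ∧ dy + (-3) dx ∧ dz + (1) dy ∧ dz

For a 1-form omega = sum_i f_i dx_i, the exterior derivative is
  d(omega) = sum_{i < j} (∂f_j/∂x_i - ∂f_i/∂x_j) dx_i ∧ dx_j.
  coefficient of dx ∧ dy: ∂f_2/∂x - ∂f_1/∂y = ∂(x^2 - 2*y^2)/∂x - ∂(z)/∂y = 2*x
  coefficient of dx ∧ dz: ∂f_3/∂x - ∂f_1/∂z = ∂(-2*x + y)/∂x - ∂(z)/∂z = -3
  coefficient of dy ∧ dz: ∂f_3/∂y - ∂f_2/∂z = ∂(-2*x + y)/∂y - ∂(x^2 - 2*y^2)/∂z = 1
Assembling: d(omega) = (2*x) dx ∧ dy + (-3) dx ∧ dz + (1) dy ∧ dz.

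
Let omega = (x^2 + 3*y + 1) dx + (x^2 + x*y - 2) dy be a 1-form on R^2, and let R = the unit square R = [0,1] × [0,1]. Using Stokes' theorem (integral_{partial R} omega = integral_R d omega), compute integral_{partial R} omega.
integral_(partial R) omega = -3/2

Stokes: integral_partial_R omega = integral_R d omega with d omega = (∂Q/∂x - ∂P/∂y) dx ∧ dy.
  ∂Q/∂x = 2*x + y
  ∂P/∂y = 3
  integrand = ∂Q/∂x - ∂P/∂y = 2*x + y - 3.
Integrating over R: integral_0^1 integral_0^1 (2*x + y - 3) dx dy = -3/2.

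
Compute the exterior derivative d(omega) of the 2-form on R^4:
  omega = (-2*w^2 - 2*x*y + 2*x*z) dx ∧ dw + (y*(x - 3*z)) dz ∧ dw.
d(omega) = (2*x) dx ∧ dy ∧ dw + (-2*x + y) dx ∧ dz ∧ dw + (x - 3*z) dy ∧ dz ∧ dw

For a 2-form omega = sum_{i<j} g_{ij} dx_i ∧ dx_j, the exterior derivative is
  d(omega) = sum_{i<j} d(g_{ij}) ∧ dx_i ∧ dx_j = sum_{i<j, k} (∂g_{ij}/∂x_k) dx_k ∧ dx_i ∧ dx_j.
Expand each term, using dx_k ∧ dx_i ∧ dx_j = sgn(permutation) dx_{(a)} ∧ dx_{(b)} ∧ dx_{(c)} with (a < b < c) sorted:
  d(-2*w^2 - 2*x*y + 2*x*z) includes (∂/∂y)(-2*w^2 - 2*x*y + 2*x*z) dy = (-2*x) dy, which multiplied by dx ∧ dw gives (2*x) dx ∧ dy ∧ dw
  d(-2*w^2 - 2*x*y + 2*x*z) includes (∂/∂z)(-2*w^2 - 2*x*y + 2*x*z) dz = (2*x) dz, which multiplied by dx ∧ dw gives (-2*x) dx ∧ dz ∧ dw
  d(y*(x - 3*z)) includes (∂/∂x)(y*(x - 3*z)) dx = (y) dx, which multiplied by dz ∧ dw gives (y) dx ∧ dz ∧ dw
  d(y*(x - 3*z)) includes (∂/∂y)(y*(x - 3*z)) dy = (x - 3*z) dy, which multiplied by dz ∧ dw gives (x - 3*z) dy ∧ dz ∧ dw
Collecting like 3-forms: d(omega) = (2*x) dx ∧ dy ∧ dw + (-2*x + y) dx ∧ dz ∧ dw + (x - 3*z) dy ∧ dz ∧ dw.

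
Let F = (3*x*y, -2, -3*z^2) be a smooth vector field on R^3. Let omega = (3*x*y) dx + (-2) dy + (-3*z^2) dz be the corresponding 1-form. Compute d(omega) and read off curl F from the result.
d(omega) = (0) dy ∧ dz + (0) dz ∧ dx + (-3*x) dx ∧ dy; curl F = (0, 0, -3*x)

d omega = sum_{i<j} (∂f_j/∂x_i - ∂f_i/∂x_j) dx_i ∧ dx_j. Under the identification (dy ∧ dz, dz ∧ dx, dx ∧ dy) ↔ (e_x, e_y, e_z), the coefficients are exactly the components of curl F. Compute:
  ∂R/∂y - ∂Q/∂z = (0) - (0) = 0
  ∂P/∂z - ∂R/∂x = (0) - (0) = 0
  ∂Q/∂x - ∂P/∂y = (0) - (3*x) = -3*x.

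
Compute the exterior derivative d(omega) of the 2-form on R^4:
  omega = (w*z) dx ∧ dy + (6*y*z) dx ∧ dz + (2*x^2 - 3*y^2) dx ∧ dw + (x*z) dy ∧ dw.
d(omega) = (w - 6*z) dx ∧ dy ∧ dz + (6*y + 2*z) dx ∧ dy ∧ dw + (-x) dy ∧ dz ∧ dw

For a 2-form omega = sum_{i<j} g_{ij} dx_i ∧ dx_j, the exterior derivative is
  d(omega) = sum_{i<j} d(g_{ij}) ∧ dx_i ∧ dx_j = sum_{i<j, k} (∂g_{ij}/∂x_k) dx_k ∧ dx_i ∧ dx_j.
Expand each term, using dx_k ∧ dx_i ∧ dx_j = sgn(permutation) dx_{(a)} ∧ dx_{(b)} ∧ dx_{(c)} with (a < b < c) sorted:
  d(w*z) includes (∂/∂z)(w*z) dz = (w) dz, which multiplied by dx ∧ dy gives (w) dx ∧ dy ∧ dz
  d(w*z) includes (∂/∂w)(w*z) dw = (z) dw, which multiplied by dx ∧ dy gives (z) dx ∧ dy ∧ dw
  d(6*y*z) includes (∂/∂y)(6*y*z) dy = (6*z) dy, which multiplied by dx ∧ dz gives (-6*z) dx ∧ dy ∧ dz
  d(2*x^2 - 3*y^2) includes (∂/∂y)(2*x^2 - 3*y^2) dy = (-6*y) dy, which multiplied by dx ∧ dw gives (6*y) dx ∧ dy ∧ dw
  d(x*z) includes (∂/∂x)(x*z) dx = (z) dx, which multiplied by dy ∧ dw gives (z) dx ∧ dy ∧ dw
  d(x*z) includes (∂/∂z)(x*z) dz = (x) dz, which multiplied by dy ∧ dw gives (-x) dy ∧ dz ∧ dw
Collecting like 3-forms: d(omega) = (w - 6*z) dx ∧ dy ∧ dz + (6*y + 2*z) dx ∧ dy ∧ dw + (-x) dy ∧ dz ∧ dw.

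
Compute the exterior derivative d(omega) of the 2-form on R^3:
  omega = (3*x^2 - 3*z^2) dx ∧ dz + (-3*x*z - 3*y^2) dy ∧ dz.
d(omega) = (-3*z) dx ∧ dy ∧ dz

For a 2-form omega = sum_{i<j} g_{ij} dx_i ∧ dx_j, the exterior derivative is
  d(omega) = sum_{i<j} d(g_{ij}) ∧ dx_i ∧ dx_j = sum_{i<j, k} (∂g_{ij}/∂x_k) dx_k ∧ dx_i ∧ dx_j.
Expand each term, using dx_k ∧ dx_i ∧ dx_j = sgn(permutation) dx_{(a)} ∧ dx_{(b)} ∧ dx_{(c)} with (a < b < c) sorted:
  d(-3*x*z - 3*y^2) includes (∂/∂x)(-3*x*z - 3*y^2) dx = (-3*z) dx, which multiplied by dy ∧ dz gives (-3*z) dx ∧ dy ∧ dz
Collecting like 3-forms: d(omega) = (-3*z) dx ∧ dy ∧ dz.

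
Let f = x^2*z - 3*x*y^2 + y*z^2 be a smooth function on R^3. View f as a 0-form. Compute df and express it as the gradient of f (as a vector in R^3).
df = (2*x*z - 3*y^2) dx + (-6*x*y + z^2) dy + (x^2 + 2*y*z) dz; grad f = (2*x*z - 3*y^2, -6*x*y + z^2, x^2 + 2*y*z)

For a 0-form f, d f = (∂f/∂x) dx + (∂f/∂y) dy + (∂f/∂z) dz. The components of the vector representation are exactly the entries of grad f in Cartesian coordinates:
  ∂f/∂x = 2*x*z - 3*y^2
  ∂f/∂y = -6*x*y + z^2
  ∂f/∂z = x^2 + 2*y*z.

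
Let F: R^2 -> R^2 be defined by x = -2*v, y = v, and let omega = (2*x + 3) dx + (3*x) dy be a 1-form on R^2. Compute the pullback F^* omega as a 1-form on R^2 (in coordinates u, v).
F^* omega = (2*v - 6) dv

Using F^*(f dg) = (f ∘ F) d(g ∘ F), substitute each coordinate x_i by F_i(u, v) in f_i, and replace dx_i by d F_i = (∂F_i/∂u) du + (∂F_i/∂v) dv.
  For the x component: f_1(F) = 3 - 4*v; d F_1 = (0) du + (-2) dv
  For the y component: f_2(F) = -6*v; d F_2 = (0) du + (1) dv
Combining and collecting du, dv coefficients:
  coeff of du: 0
  coeff of dv: 2*v - 6
F^* omega = (2*v - 6) dv.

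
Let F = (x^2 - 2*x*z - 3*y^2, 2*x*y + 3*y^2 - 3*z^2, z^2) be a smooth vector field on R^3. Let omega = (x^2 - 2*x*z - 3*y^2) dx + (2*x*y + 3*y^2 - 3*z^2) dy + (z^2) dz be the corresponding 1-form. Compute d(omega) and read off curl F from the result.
d(omega) = (6*z) dy ∧ dz + (-2*x) dz ∧ dx + (8*y) dx ∧ dy; curl F = (6*z, -2*x, 8*y)

d omega = sum_{i<j} (∂f_j/∂x_i - ∂f_i/∂x_j) dx_i ∧ dx_j. Under the identification (dy ∧ dz, dz ∧ dx, dx ∧ dy) ↔ (e_x, e_y, e_z), the coefficients are exactly the components of curl F. Compute:
  ∂R/∂y - ∂Q/∂z = (0) - (-6*z) = 6*z
  ∂P/∂z - ∂R/∂x = (-2*x) - (0) = -2*x
  ∂Q/∂x - ∂P/∂y = (2*y) - (-6*y) = 8*y.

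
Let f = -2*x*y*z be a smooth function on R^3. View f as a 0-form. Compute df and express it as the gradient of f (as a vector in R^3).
df = (-2*y*z) dx + (-2*x*z) dy + (-2*x*y) dz; grad f = (-2*y*z, -2*x*z, -2*x*y)

For a 0-form f, d f = (∂f/∂x) dx + (∂f/∂y) dy + (∂f/∂z) dz. The components of the vector representation are exactly the entries of grad f in Cartesian coordinates:
  ∂f/∂x = -2*y*z
  ∂f/∂y = -2*x*z
  ∂f/∂z = -2*x*y.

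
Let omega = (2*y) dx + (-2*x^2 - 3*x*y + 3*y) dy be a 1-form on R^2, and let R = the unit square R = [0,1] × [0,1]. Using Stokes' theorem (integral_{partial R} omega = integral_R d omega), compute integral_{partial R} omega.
integral_(partial R) omega = -11/2

Stokes: integral_partial_R omega = integral_R d omega with d omega = (∂Q/∂x - ∂P/∂y) dx ∧ dy.
  ∂Q/∂x = -4*x - 3*y
  ∂P/∂y = 2
  integrand = ∂Q/∂x - ∂P/∂y = -4*x - 3*y - 2.
Integrating over R: integral_0^1 integral_0^1 (-4*x - 3*y - 2) dx dy = -11/2.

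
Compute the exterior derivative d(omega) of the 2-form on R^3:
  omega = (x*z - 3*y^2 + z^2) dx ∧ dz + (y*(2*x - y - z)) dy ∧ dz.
d(omega) = (8*y) dx ∧ dy ∧ dz

For a 2-form omega = sum_{i<j} g_{ij} dx_i ∧ dx_j, the exterior derivative is
  d(omega) = sum_{i<j} d(g_{ij}) ∧ dx_i ∧ dx_j = sum_{i<j, k} (∂g_{ij}/∂x_k) dx_k ∧ dx_i ∧ dx_j.
Expand each term, using dx_k ∧ dx_i ∧ dx_j = sgn(permutation) dx_{(a)} ∧ dx_{(b)} ∧ dx_{(c)} with (a < b < c) sorted:
  d(x*z - 3*y^2 + z^2) includes (∂/∂y)(x*z - 3*y^2 + z^2) dy = (-6*y) dy, which multiplied by dx ∧ dz gives (6*y) dx ∧ dy ∧ dz
  d(y*(2*x - y - z)) includes (∂/∂x)(y*(2*x - y - z)) dx = (2*y) dx, which multiplied by dy ∧ dz gives (2*y) dx ∧ dy ∧ dz
Collecting like 3-forms: d(omega) = (8*y) dx ∧ dy ∧ dz.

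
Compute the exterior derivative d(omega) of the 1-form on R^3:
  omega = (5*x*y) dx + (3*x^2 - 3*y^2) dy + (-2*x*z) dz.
d(omega) = (x) dx ∧ dy + (-2*z) dx ∧ dz

For a 1-form omega = sum_i f_i dx_i, the exterior derivative is
  d(omega) = sum_{i < j} (∂f_j/∂x_i - ∂f_i/∂x_j) dx_i ∧ dx_j.
  coefficient of dx ∧ dy: ∂f_2/∂x - ∂f_1/∂y = ∂(3*x^2 - 3*y^2)/∂x - ∂(5*x*y)/∂y = x
  coefficient of dx ∧ dz: ∂f_3/∂x - ∂f_1/∂z = ∂(-2*x*z)/∂x - ∂(5*x*y)/∂z = -2*z
Assembling: d(omega) = (x) dx ∧ dy + (-2*z) dx ∧ dz.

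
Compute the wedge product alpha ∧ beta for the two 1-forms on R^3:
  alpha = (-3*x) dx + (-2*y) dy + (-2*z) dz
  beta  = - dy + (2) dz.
alpha ∧ beta = (3*x) dx ∧ dy + (-6*x) dx ∧ dz + (-4*y - 2*z) dy ∧ dz

Distribute the wedge, using dx_i ∧ dx_j = -dx_j ∧ dx_i and dx_i ∧ dx_i = 0. For each pair (i, j) with i < j, the coefficient of dx_i ∧ dx_j in alpha ∧ beta is (alpha_i * beta_j - alpha_j * beta_i). Collecting: alpha ∧ beta = (3*x) dx ∧ dy + (-6*x) dx ∧ dz + (-4*y - 2*z) dy ∧ dz.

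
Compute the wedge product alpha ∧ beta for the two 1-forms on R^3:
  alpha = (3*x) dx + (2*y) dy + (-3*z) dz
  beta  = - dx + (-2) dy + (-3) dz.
alpha ∧ beta = (-6*x + 2*y) dx ∧ dy + (-9*x - 3*z) dx ∧ dz + (-6*y - 6*z) dy ∧ dz

Distribute the wedge, using dx_i ∧ dx_j = -dx_j ∧ dx_i and dx_i ∧ dx_i = 0. For each pair (i, j) with i < j, the coefficient of dx_i ∧ dx_j in alpha ∧ beta is (alpha_i * beta_j - alpha_j * beta_i). Collecting: alpha ∧ beta = (-6*x + 2*y) dx ∧ dy + (-9*x - 3*z) dx ∧ dz + (-6*y - 6*z) dy ∧ dz.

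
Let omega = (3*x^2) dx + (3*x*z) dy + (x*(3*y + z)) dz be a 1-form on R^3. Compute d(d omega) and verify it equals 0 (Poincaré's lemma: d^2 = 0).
d(d omega) = 0

Step 1: d omega = sum_{i<j} (∂f_j/∂x_i - ∂f_i/∂x_j) dx_i ∧ dx_j:
  coeff of dx ∧ dy: 3*z
  coeff of dx ∧ dz: 3*y + z
  coeff of dy ∧ dz: 0
Step 2: Apply d again to each 2-form coefficient. The only possible 3-form in R^3 is dx ∧ dy ∧ dz, with coefficient
  ∂(coeff of dy∧dz)/∂x - ∂(coeff of dx∧dz)/∂y + ∂(coeff of dx∧dy)/∂z
  = ∂/∂x (0) - ∂/∂y (3*y + z) + ∂/∂z (3*z).
Each of these terms simplifies to sums of mixed partials that cancel in pairs. The result is 0 (by equality of mixed partials for smooth functions — Schwarz / Clairaut).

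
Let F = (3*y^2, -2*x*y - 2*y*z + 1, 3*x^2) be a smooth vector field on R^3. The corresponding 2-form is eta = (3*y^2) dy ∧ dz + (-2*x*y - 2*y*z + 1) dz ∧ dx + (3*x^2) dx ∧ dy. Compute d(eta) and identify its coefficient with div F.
d(eta) = (-2*x - 2*z) dx ∧ dy ∧ dz; div F = -2*x - 2*z

For a 2-form in R^3 of the form above, applying d gives a 3-form with coefficient ∂P/∂x + ∂Q/∂y + ∂R/∂z:
  ∂P/∂x = 0
  ∂Q/∂y = -2*x - 2*z
  ∂R/∂z = 0
Sum = -2*x - 2*z, which is exactly div F.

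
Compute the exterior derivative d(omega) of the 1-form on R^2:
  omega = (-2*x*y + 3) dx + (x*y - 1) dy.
d(omega) = (2*x + y) dx ∧ dy

For a 1-form omega = sum_i f_i dx_i, the exterior derivative is
  d(omega) = sum_{i < j} (∂f_j/∂x_i - ∂f_i/∂x_j) dx_i ∧ dx_j.
  coefficient of dx ∧ dy: ∂f_2/∂x - ∂f_1/∂y = ∂(x*y - 1)/∂x - ∂(-2*x*y + 3)/∂y = 2*x + y
Assembling: d(omega) = (2*x + y) dx ∧ dy.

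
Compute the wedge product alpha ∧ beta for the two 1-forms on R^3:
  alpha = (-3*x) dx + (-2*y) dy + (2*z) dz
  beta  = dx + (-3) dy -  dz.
alpha ∧ beta = (9*x + 2*y) dx ∧ dy + (3*x - 2*z) dx ∧ dz + (2*y + 6*z) dy ∧ dz

Distribute the wedge, using dx_i ∧ dx_j = -dx_j ∧ dx_i and dx_i ∧ dx_i = 0. For each pair (i, j) with i < j, the coefficient of dx_i ∧ dx_j in alpha ∧ beta is (alpha_i * beta_j - alpha_j * beta_i). Collecting: alpha ∧ beta = (9*x + 2*y) dx ∧ dy + (3*x - 2*z) dx ∧ dz + (2*y + 6*z) dy ∧ dz.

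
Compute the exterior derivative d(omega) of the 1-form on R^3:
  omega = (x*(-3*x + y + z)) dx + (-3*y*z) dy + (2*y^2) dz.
d(omega) = (-x) dx ∧ dy + (-x) dx ∧ dz + (7*y) dy ∧ dz

For a 1-form omega = sum_i f_i dx_i, the exterior derivative is
  d(omega) = sum_{i < j} (∂f_j/∂x_i - ∂f_i/∂x_j) dx_i ∧ dx_j.
  coefficient of dx ∧ dy: ∂f_2/∂x - ∂f_1/∂y = ∂(-3*y*z)/∂x - ∂(x*(-3*x + y + z))/∂y = -x
  coefficient of dx ∧ dz: ∂f_3/∂x - ∂f_1/∂z = ∂(2*y^2)/∂x - ∂(x*(-3*x + y + z))/∂z = -x
  coefficient of dy ∧ dz: ∂f_3/∂y - ∂f_2/∂z = ∂(2*y^2)/∂y - ∂(-3*y*z)/∂z = 7*y
Assembling: d(omega) = (-x) dx ∧ dy + (-x) dx ∧ dz + (7*y) dy ∧ dz.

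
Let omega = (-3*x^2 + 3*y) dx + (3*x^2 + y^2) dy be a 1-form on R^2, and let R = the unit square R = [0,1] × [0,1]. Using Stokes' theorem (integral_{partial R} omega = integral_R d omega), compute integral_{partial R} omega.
integral_(partial R) omega = 0

Stokes: integral_partial_R omega = integral_R d omega with d omega = (∂Q/∂x - ∂P/∂y) dx ∧ dy.
  ∂Q/∂x = 6*x
  ∂P/∂y = 3
  integrand = ∂Q/∂x - ∂P/∂y = 6*x - 3.
Integrating over R: integral_0^1 integral_0^1 (6*x - 3) dx dy = 0.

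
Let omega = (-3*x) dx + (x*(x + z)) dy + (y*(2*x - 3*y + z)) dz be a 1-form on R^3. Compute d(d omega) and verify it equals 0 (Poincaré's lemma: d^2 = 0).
d(d omega) = 0

Step 1: d omega = sum_{i<j} (∂f_j/∂x_i - ∂f_i/∂x_j) dx_i ∧ dx_j:
  coeff of dx ∧ dy: 2*x + z
  coeff of dx ∧ dz: 2*y
  coeff of dy ∧ dz: x - 6*y + z
Step 2: Apply d again to each 2-form coefficient. The only possible 3-form in R^3 is dx ∧ dy ∧ dz, with coefficient
  ∂(coeff of dy∧dz)/∂x - ∂(coeff of dx∧dz)/∂y + ∂(coeff of dx∧dy)/∂z
  = ∂/∂x (x - 6*y + z) - ∂/∂y (2*y) + ∂/∂z (2*x + z).
Each of these terms simplifies to sums of mixed partials that cancel in pairs. The result is 0 (by equality of mixed partials for smooth functions — Schwarz / Clairaut).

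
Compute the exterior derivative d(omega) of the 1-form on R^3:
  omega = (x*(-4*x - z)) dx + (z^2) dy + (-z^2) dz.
d(omega) = (x) dx ∧ dz + (-2*z) dy ∧ dz

For a 1-form omega = sum_i f_i dx_i, the exterior derivative is
  d(omega) = sum_{i < j} (∂f_j/∂x_i - ∂f_i/∂x_j) dx_i ∧ dx_j.
  coefficient of dx ∧ dz: ∂f_3/∂x - ∂f_1/∂z = ∂(-z^2)/∂x - ∂(x*(-4*x - z))/∂z = x
  coefficient of dy ∧ dz: ∂f_3/∂y - ∂f_2/∂z = ∂(-z^2)/∂y - ∂(z^2)/∂z = -2*z
Assembling: d(omega) = (x) dx ∧ dz + (-2*z) dy ∧ dz.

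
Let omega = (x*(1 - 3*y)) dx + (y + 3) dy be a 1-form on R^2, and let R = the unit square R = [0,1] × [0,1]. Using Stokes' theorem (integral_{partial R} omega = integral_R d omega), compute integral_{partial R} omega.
integral_(partial R) omega = 3/2

Stokes: integral_partial_R omega = integral_R d omega with d omega = (∂Q/∂x - ∂P/∂y) dx ∧ dy.
  ∂Q/∂x = 0
  ∂P/∂y = -3*x
  integrand = ∂Q/∂x - ∂P/∂y = 3*x.
Integrating over R: integral_0^1 integral_0^1 (3*x) dx dy = 3/2.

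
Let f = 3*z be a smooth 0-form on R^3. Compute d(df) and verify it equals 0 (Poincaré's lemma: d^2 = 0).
d(df) = 0

Step 1: df = sum_i (∂f/∂x_i) dx_i = (0) dx + (0) dy + (3) dz.
Step 2: Apply d again. Using the 1-form formula, the coefficient of dx ∧ dy in d(df) is ∂^2 f/∂x ∂y - ∂^2 f/∂y ∂x = (0) - (0) = 0 (equality of mixed partials for smooth f).
Similarly for dx ∧ dz and dy ∧ dz — all coefficients vanish. So d(df) = 0.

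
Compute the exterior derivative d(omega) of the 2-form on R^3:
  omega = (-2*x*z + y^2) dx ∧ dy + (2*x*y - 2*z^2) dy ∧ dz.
d(omega) = (-2*x + 2*y) dx ∧ dy ∧ dz

For a 2-form omega = sum_{i<j} g_{ij} dx_i ∧ dx_j, the exterior derivative is
  d(omega) = sum_{i<j} d(g_{ij}) ∧ dx_i ∧ dx_j = sum_{i<j, k} (∂g_{ij}/∂x_k) dx_k ∧ dx_i ∧ dx_j.
Expand each term, using dx_k ∧ dx_i ∧ dx_j = sgn(permutation) dx_{(a)} ∧ dx_{(b)} ∧ dx_{(c)} with (a < b < c) sorted:
  d(-2*x*z + y^2) includes (∂/∂z)(-2*x*z + y^2) dz = (-2*x) dz, which multiplied by dx ∧ dy gives (-2*x) dx ∧ dy ∧ dz
  d(2*x*y - 2*z^2) includes (∂/∂x)(2*x*y - 2*z^2) dx = (2*y) dx, which multiplied by dy ∧ dz gives (2*y) dx ∧ dy ∧ dz
Collecting like 3-forms: d(omega) = (-2*x + 2*y) dx ∧ dy ∧ dz.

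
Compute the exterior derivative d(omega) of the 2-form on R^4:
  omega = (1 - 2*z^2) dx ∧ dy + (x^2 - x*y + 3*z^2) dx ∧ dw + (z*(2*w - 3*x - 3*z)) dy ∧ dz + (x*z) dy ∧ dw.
d(omega) = (-7*z) dx ∧ dy ∧ dz + (x + z) dx ∧ dy ∧ dw + (-6*z) dx ∧ dz ∧ dw + (-x + 2*z) dy ∧ dz ∧ dw

For a 2-form omega = sum_{i<j} g_{ij} dx_i ∧ dx_j, the exterior derivative is
  d(omega) = sum_{i<j} d(g_{ij}) ∧ dx_i ∧ dx_j = sum_{i<j, k} (∂g_{ij}/∂x_k) dx_k ∧ dx_i ∧ dx_j.
Expand each term, using dx_k ∧ dx_i ∧ dx_j = sgn(permutation) dx_{(a)} ∧ dx_{(b)} ∧ dx_{(c)} with (a < b < c) sorted:
  d(1 - 2*z^2) includes (∂/∂z)(1 - 2*z^2) dz = (-4*z) dz, which multiplied by dx ∧ dy gives (-4*z) dx ∧ dy ∧ dz
  d(x^2 - x*y + 3*z^2) includes (∂/∂y)(x^2 - x*y + 3*z^2) dy = (-x) dy, which multiplied by dx ∧ dw gives (x) dx ∧ dy ∧ dw
  d(x^2 - x*y + 3*z^2) includes (∂/∂z)(x^2 - x*y + 3*z^2) dz = (6*z) dz, which multiplied by dx ∧ dw gives (-6*z) dx ∧ dz ∧ dw
  d(z*(2*w - 3*x - 3*z)) includes (∂/∂x)(z*(2*w - 3*x - 3*z)) dx = (-3*z) dx, which multiplied by dy ∧ dz gives (-3*z) dx ∧ dy ∧ dz
  d(z*(2*w - 3*x - 3*z)) includes (∂/∂w)(z*(2*w - 3*x - 3*z)) dw = (2*z) dw, which multiplied by dy ∧ dz gives (2*z) dy ∧ dz ∧ dw
  d(x*z) includes (∂/∂x)(x*z) dx = (z) dx, which multiplied by dy ∧ dw gives (z) dx ∧ dy ∧ dw
  d(x*z) includes (∂/∂z)(x*z) dz = (x) dz, which multiplied by dy ∧ dw gives (-x) dy ∧ dz ∧ dw
Collecting like 3-forms: d(omega) = (-7*z) dx ∧ dy ∧ dz + (x + z) dx ∧ dy ∧ dw + (-6*z) dx ∧ dz ∧ dw + (-x + 2*z) dy ∧ dz ∧ dw.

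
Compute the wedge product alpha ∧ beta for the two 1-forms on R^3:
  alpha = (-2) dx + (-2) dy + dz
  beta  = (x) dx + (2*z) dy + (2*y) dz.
alpha ∧ beta = (2*x - 4*z) dx ∧ dy + (-x - 4*y) dx ∧ dz + (-4*y - 2*z) dy ∧ dz

Distribute the wedge, using dx_i ∧ dx_j = -dx_j ∧ dx_i and dx_i ∧ dx_i = 0. For each pair (i, j) with i < j, the coefficient of dx_i ∧ dx_j in alpha ∧ beta is (alpha_i * beta_j - alpha_j * beta_i). Collecting: alpha ∧ beta = (2*x - 4*z) dx ∧ dy + (-x - 4*y) dx ∧ dz + (-4*y - 2*z) dy ∧ dz.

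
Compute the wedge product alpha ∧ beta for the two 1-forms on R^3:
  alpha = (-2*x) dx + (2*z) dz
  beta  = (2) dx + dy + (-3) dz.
alpha ∧ beta = (-2*x) dx ∧ dy + (6*x - 4*z) dx ∧ dz + (-2*z) dy ∧ dz

Distribute the wedge, using dx_i ∧ dx_j = -dx_j ∧ dx_i and dx_i ∧ dx_i = 0. For each pair (i, j) with i < j, the coefficient of dx_i ∧ dx_j in alpha ∧ beta is (alpha_i * beta_j - alpha_j * beta_i). Collecting: alpha ∧ beta = (-2*x) dx ∧ dy + (6*x - 4*z) dx ∧ dz + (-2*z) dy ∧ dz.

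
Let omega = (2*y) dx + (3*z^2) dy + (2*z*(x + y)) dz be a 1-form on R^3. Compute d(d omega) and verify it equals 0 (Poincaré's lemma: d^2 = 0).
d(d omega) = 0

Step 1: d omega = sum_{i<j} (∂f_j/∂x_i - ∂f_i/∂x_j) dx_i ∧ dx_j:
  coeff of dx ∧ dy: -2
  coeff of dx ∧ dz: 2*z
  coeff of dy ∧ dz: -4*z
Step 2: Apply d again to each 2-form coefficient. The only possible 3-form in R^3 is dx ∧ dy ∧ dz, with coefficient
  ∂(coeff of dy∧dz)/∂x - ∂(coeff of dx∧dz)/∂y + ∂(coeff of dx∧dy)/∂z
  = ∂/∂x (-4*z) - ∂/∂y (2*z) + ∂/∂z (-2).
Each of these terms simplifies to sums of mixed partials that cancel in pairs. The result is 0 (by equality of mixed partials for smooth functions — Schwarz / Clairaut).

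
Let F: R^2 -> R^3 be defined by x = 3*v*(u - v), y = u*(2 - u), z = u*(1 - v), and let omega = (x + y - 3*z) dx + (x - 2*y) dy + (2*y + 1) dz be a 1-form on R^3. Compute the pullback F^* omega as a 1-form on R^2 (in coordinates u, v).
F^* omega = (-4*u^3 - 7*u^2*v + 10*u^2 + 24*u*v^2 - u*v - 4*u - 9*v^3 - 6*v^2 - v + 1) du + (-u^3 + 24*u^2*v - 7*u^2 - 45*u*v^2 + 6*u*v - u + 18*v^3) dv

Using F^*(f dg) = (f ∘ F) d(g ∘ F), substitute each coordinate x_i by F_i(u, v) in f_i, and replace dx_i by d F_i = (∂F_i/∂u) du + (∂F_i/∂v) dv.
  For the x component: f_1(F) = -u^2 + 6*u*v - u - 3*v^2; d F_1 = (3*v) du + (3*u - 6*v) dv
  For the y component: f_2(F) = 2*u^2 + 3*u*v - 4*u - 3*v^2; d F_2 = (2 - 2*u) du + (0) dv
  For the z component: f_3(F) = -2*u^2 + 4*u + 1; d F_3 = (1 - v) du + (-u) dv
Combining and collecting du, dv coefficients:
  coeff of du: -4*u^3 - 7*u^2*v + 10*u^2 + 24*u*v^2 - u*v - 4*u - 9*v^3 - 6*v^2 - v + 1
  coeff of dv: -u^3 + 24*u^2*v - 7*u^2 - 45*u*v^2 + 6*u*v - u + 18*v^3
F^* omega = (-4*u^3 - 7*u^2*v + 10*u^2 + 24*u*v^2 - u*v - 4*u - 9*v^3 - 6*v^2 - v + 1) du + (-u^3 + 24*u^2*v - 7*u^2 - 45*u*v^2 + 6*u*v - u + 18*v^3) dv.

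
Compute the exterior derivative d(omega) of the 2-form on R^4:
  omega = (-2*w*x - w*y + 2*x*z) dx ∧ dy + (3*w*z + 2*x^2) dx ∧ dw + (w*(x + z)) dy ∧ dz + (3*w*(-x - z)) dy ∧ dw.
d(omega) = (w + 2*x) dx ∧ dy ∧ dz + (-3*w - 2*x - y) dx ∧ dy ∧ dw + (-3*w) dx ∧ dz ∧ dw + (3*w + x + z) dy ∧ dz ∧ dw

For a 2-form omega = sum_{i<j} g_{ij} dx_i ∧ dx_j, the exterior derivative is
  d(omega) = sum_{i<j} d(g_{ij}) ∧ dx_i ∧ dx_j = sum_{i<j, k} (∂g_{ij}/∂x_k) dx_k ∧ dx_i ∧ dx_j.
Expand each term, using dx_k ∧ dx_i ∧ dx_j = sgn(permutation) dx_{(a)} ∧ dx_{(b)} ∧ dx_{(c)} with (a < b < c) sorted:
  d(-2*w*x - w*y + 2*x*z) includes (∂/∂z)(-2*w*x - w*y + 2*x*z) dz = (2*x) dz, which multiplied by dx ∧ dy gives (2*x) dx ∧ dy ∧ dz
  d(-2*w*x - w*y + 2*x*z) includes (∂/∂w)(-2*w*x - w*y + 2*x*z) dw = (-2*x - y) dw, which multiplied by dx ∧ dy gives (-2*x - y) dx ∧ dy ∧ dw
  d(3*w*z + 2*x^2) includes (∂/∂z)(3*w*z + 2*x^2) dz = (3*w) dz, which multiplied by dx ∧ dw gives (-3*w) dx ∧ dz ∧ dw
  d(w*(x + z)) includes (∂/∂x)(w*(x + z)) dx = (w) dx, which multiplied by dy ∧ dz gives (w) dx ∧ dy ∧ dz
  d(w*(x + z)) includes (∂/∂w)(w*(x + z)) dw = (x + z) dw, which multiplied by dy ∧ dz gives (x + z) dy ∧ dz ∧ dw
  d(3*w*(-x - z)) includes (∂/∂x)(3*w*(-x - z)) dx = (-3*w) dx, which multiplied by dy ∧ dw gives (-3*w) dx ∧ dy ∧ dw
  d(3*w*(-x - z)) includes (∂/∂z)(3*w*(-x - z)) dz = (-3*w) dz, which multiplied by dy ∧ dw gives (3*w) dy ∧ dz ∧ dw
Collecting like 3-forms: d(omega) = (w + 2*x) dx ∧ dy ∧ dz + (-3*w - 2*x - y) dx ∧ dy ∧ dw + (-3*w) dx ∧ dz ∧ dw + (3*w + x + z) dy ∧ dz ∧ dw.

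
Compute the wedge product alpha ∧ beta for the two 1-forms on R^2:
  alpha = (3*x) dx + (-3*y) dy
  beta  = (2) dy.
alpha ∧ beta = (6*x) dx ∧ dy

Distribute the wedge, using dx_i ∧ dx_j = -dx_j ∧ dx_i and dx_i ∧ dx_i = 0. For each pair (i, j) with i < j, the coefficient of dx_i ∧ dx_j in alpha ∧ beta is (alpha_i * beta_j - alpha_j * beta_i). Collecting: alpha ∧ beta = (6*x) dx ∧ dy.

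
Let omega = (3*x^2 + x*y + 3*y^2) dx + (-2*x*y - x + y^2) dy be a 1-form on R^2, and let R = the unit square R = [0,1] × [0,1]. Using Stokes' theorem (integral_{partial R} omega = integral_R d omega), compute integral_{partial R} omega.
integral_(partial R) omega = -11/2

Stokes: integral_partial_R omega = integral_R d omega with d omega = (∂Q/∂x - ∂P/∂y) dx ∧ dy.
  ∂Q/∂x = -2*y - 1
  ∂P/∂y = x + 6*y
  integrand = ∂Q/∂x - ∂P/∂y = -x - 8*y - 1.
Integrating over R: integral_0^1 integral_0^1 (-x - 8*y - 1) dx dy = -11/2.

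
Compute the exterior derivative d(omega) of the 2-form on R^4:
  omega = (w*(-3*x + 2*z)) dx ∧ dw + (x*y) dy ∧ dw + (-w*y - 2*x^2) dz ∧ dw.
d(omega) = (-2*w - 4*x) dx ∧ dz ∧ dw + (y) dx ∧ dy ∧ dw + (-w) dy ∧ dz ∧ dw

For a 2-form omega = sum_{i<j} g_{ij} dx_i ∧ dx_j, the exterior derivative is
  d(omega) = sum_{i<j} d(g_{ij}) ∧ dx_i ∧ dx_j = sum_{i<j, k} (∂g_{ij}/∂x_k) dx_k ∧ dx_i ∧ dx_j.
Expand each term, using dx_k ∧ dx_i ∧ dx_j = sgn(permutation) dx_{(a)} ∧ dx_{(b)} ∧ dx_{(c)} with (a < b < c) sorted:
  d(w*(-3*x + 2*z)) includes (∂/∂z)(w*(-3*x + 2*z)) dz = (2*w) dz, which multiplied by dx ∧ dw gives (-2*w) dx ∧ dz ∧ dw
  d(x*y) includes (∂/∂x)(x*y) dx = (y) dx, which multiplied by dy ∧ dw gives (y) dx ∧ dy ∧ dw
  d(-w*y - 2*x^2) includes (∂/∂x)(-w*y - 2*x^2) dx = (-4*x) dx, which multiplied by dz ∧ dw gives (-4*x) dx ∧ dz ∧ dw
  d(-w*y - 2*x^2) includes (∂/∂y)(-w*y - 2*x^2) dy = (-w) dy, which multiplied by dz ∧ dw gives (-w) dy ∧ dz ∧ dw
Collecting like 3-forms: d(omega) = (-2*w - 4*x) dx ∧ dz ∧ dw + (y) dx ∧ dy ∧ dw + (-w) dy ∧ dz ∧ dw.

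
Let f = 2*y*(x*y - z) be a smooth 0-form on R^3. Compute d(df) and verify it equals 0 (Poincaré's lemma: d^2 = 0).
d(df) = 0

Step 1: df = sum_i (∂f/∂x_i) dx_i = (2*y^2) dx + (4*x*y - 2*z) dy + (-2*y) dz.
Step 2: Apply d again. Using the 1-form formula, the coefficient of dx ∧ dy in d(df) is ∂^2 f/∂x ∂y - ∂^2 f/∂y ∂x = (4*y) - (4*y) = 0 (equality of mixed partials for smooth f).
Similarly for dx ∧ dz and dy ∧ dz — all coefficients vanish. So d(df) = 0.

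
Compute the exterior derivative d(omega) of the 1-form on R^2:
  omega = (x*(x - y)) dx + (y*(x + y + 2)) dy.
d(omega) = (x + y) dx ∧ dy

For a 1-form omega = sum_i f_i dx_i, the exterior derivative is
  d(omega) = sum_{i < j} (∂f_j/∂x_i - ∂f_i/∂x_j) dx_i ∧ dx_j.
  coefficient of dx ∧ dy: ∂f_2/∂x - ∂f_1/∂y = ∂(y*(x + y + 2))/∂x - ∂(x*(x - y))/∂y = x + y
Assembling: d(omega) = (x + y) dx ∧ dy.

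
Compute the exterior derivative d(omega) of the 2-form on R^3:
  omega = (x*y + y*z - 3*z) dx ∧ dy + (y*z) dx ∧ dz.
d(omega) = (y - z - 3) dx ∧ dy ∧ dz

For a 2-form omega = sum_{i<j} g_{ij} dx_i ∧ dx_j, the exterior derivative is
  d(omega) = sum_{i<j} d(g_{ij}) ∧ dx_i ∧ dx_j = sum_{i<j, k} (∂g_{ij}/∂x_k) dx_k ∧ dx_i ∧ dx_j.
Expand each term, using dx_k ∧ dx_i ∧ dx_j = sgn(permutation) dx_{(a)} ∧ dx_{(b)} ∧ dx_{(c)} with (a < b < c) sorted:
  d(x*y + y*z - 3*z) includes (∂/∂z)(x*y + y*z - 3*z) dz = (y - 3) dz, which multiplied by dx ∧ dy gives (y - 3) dx ∧ dy ∧ dz
  d(y*z) includes (∂/∂y)(y*z) dy = (z) dy, which multiplied by dx ∧ dz gives (-z) dx ∧ dy ∧ dz
Collecting like 3-forms: d(omega) = (y - z - 3) dx ∧ dy ∧ dz.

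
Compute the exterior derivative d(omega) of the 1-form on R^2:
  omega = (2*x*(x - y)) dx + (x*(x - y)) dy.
d(omega) = (4*x - y) dx ∧ dy

For a 1-form omega = sum_i f_i dx_i, the exterior derivative is
  d(omega) = sum_{i < j} (∂f_j/∂x_i - ∂f_i/∂x_j) dx_i ∧ dx_j.
  coefficient of dx ∧ dy: ∂f_2/∂x - ∂f_1/∂y = ∂(x*(x - y))/∂x - ∂(2*x*(x - y))/∂y = 4*x - y
Assembling: d(omega) = (4*x - y) dx ∧ dy.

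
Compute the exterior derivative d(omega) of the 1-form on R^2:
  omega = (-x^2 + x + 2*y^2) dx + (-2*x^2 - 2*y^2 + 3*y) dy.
d(omega) = (-4*x - 4*y) dx ∧ dy

For a 1-form omega = sum_i f_i dx_i, the exterior derivative is
  d(omega) = sum_{i < j} (∂f_j/∂x_i - ∂f_i/∂x_j) dx_i ∧ dx_j.
  coefficient of dx ∧ dy: ∂f_2/∂x - ∂f_1/∂y = ∂(-2*x^2 - 2*y^2 + 3*y)/∂x - ∂(-x^2 + x + 2*y^2)/∂y = -4*x - 4*y
Assembling: d(omega) = (-4*x - 4*y) dx ∧ dy.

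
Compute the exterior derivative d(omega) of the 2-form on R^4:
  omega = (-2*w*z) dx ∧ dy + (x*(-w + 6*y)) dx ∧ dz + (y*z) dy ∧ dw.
d(omega) = (-2*w - 6*x) dx ∧ dy ∧ dz + (-2*z) dx ∧ dy ∧ dw + (-x) dx ∧ dz ∧ dw + (-y) dy ∧ dz ∧ dw

For a 2-form omega = sum_{i<j} g_{ij} dx_i ∧ dx_j, the exterior derivative is
  d(omega) = sum_{i<j} d(g_{ij}) ∧ dx_i ∧ dx_j = sum_{i<j, k} (∂g_{ij}/∂x_k) dx_k ∧ dx_i ∧ dx_j.
Expand each term, using dx_k ∧ dx_i ∧ dx_j = sgn(permutation) dx_{(a)} ∧ dx_{(b)} ∧ dx_{(c)} with (a < b < c) sorted:
  d(-2*w*z) includes (∂/∂z)(-2*w*z) dz = (-2*w) dz, which multiplied by dx ∧ dy gives (-2*w) dx ∧ dy ∧ dz
  d(-2*w*z) includes (∂/∂w)(-2*w*z) dw = (-2*z) dw, which multiplied by dx ∧ dy gives (-2*z) dx ∧ dy ∧ dw
  d(x*(-w + 6*y)) includes (∂/∂y)(x*(-w + 6*y)) dy = (6*x) dy, which multiplied by dx ∧ dz gives (-6*x) dx ∧ dy ∧ dz
  d(x*(-w + 6*y)) includes (∂/∂w)(x*(-w + 6*y)) dw = (-x) dw, which multiplied by dx ∧ dz gives (-x) dx ∧ dz ∧ dw
  d(y*z) includes (∂/∂z)(y*z) dz = (y) dz, which multiplied by dy ∧ dw gives (-y) dy ∧ dz ∧ dw
Collecting like 3-forms: d(omega) = (-2*w - 6*x) dx ∧ dy ∧ dz + (-2*z) dx ∧ dy ∧ dw + (-x) dx ∧ dz ∧ dw + (-y) dy ∧ dz ∧ dw.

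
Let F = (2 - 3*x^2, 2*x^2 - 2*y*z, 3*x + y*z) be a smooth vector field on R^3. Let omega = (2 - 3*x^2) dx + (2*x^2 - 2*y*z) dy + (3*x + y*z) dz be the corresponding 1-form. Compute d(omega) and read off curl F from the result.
d(omega) = (2*y + z) dy ∧ dz + (-3) dz ∧ dx + (4*x) dx ∧ dy; curl F = (2*y + z, -3, 4*x)

d omega = sum_{i<j} (∂f_j/∂x_i - ∂f_i/∂x_j) dx_i ∧ dx_j. Under the identification (dy ∧ dz, dz ∧ dx, dx ∧ dy) ↔ (e_x, e_y, e_z), the coefficients are exactly the components of curl F. Compute:
  ∂R/∂y - ∂Q/∂z = (z) - (-2*y) = 2*y + z
  ∂P/∂z - ∂R/∂x = (0) - (3) = -3
  ∂Q/∂x - ∂P/∂y = (4*x) - (0) = 4*x.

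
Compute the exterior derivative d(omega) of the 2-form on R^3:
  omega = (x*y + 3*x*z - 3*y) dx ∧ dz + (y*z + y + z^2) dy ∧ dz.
d(omega) = (3 - x) dx ∧ dy ∧ dz

For a 2-form omega = sum_{i<j} g_{ij} dx_i ∧ dx_j, the exterior derivative is
  d(omega) = sum_{i<j} d(g_{ij}) ∧ dx_i ∧ dx_j = sum_{i<j, k} (∂g_{ij}/∂x_k) dx_k ∧ dx_i ∧ dx_j.
Expand each term, using dx_k ∧ dx_i ∧ dx_j = sgn(permutation) dx_{(a)} ∧ dx_{(b)} ∧ dx_{(c)} with (a < b < c) sorted:
  d(x*y + 3*x*z - 3*y) includes (∂/∂y)(x*y + 3*x*z - 3*y) dy = (x - 3) dy, which multiplied by dx ∧ dz gives (3 - x) dx ∧ dy ∧ dz
Collecting like 3-forms: d(omega) = (3 - x) dx ∧ dy ∧ dz.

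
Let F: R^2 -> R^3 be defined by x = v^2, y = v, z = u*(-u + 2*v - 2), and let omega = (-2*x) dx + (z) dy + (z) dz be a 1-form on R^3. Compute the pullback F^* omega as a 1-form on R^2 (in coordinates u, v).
F^* omega = (2*u*(u^2 - 3*u*v + 3*u + 2*v^2 - 4*v + 2)) du + (-2*u^3 + 4*u^2*v - 5*u^2 + 2*u*v - 2*u - 4*v^3) dv

Using F^*(f dg) = (f ∘ F) d(g ∘ F), substitute each coordinate x_i by F_i(u, v) in f_i, and replace dx_i by d F_i = (∂F_i/∂u) du + (∂F_i/∂v) dv.
  For the x component: f_1(F) = -2*v^2; d F_1 = (0) du + (2*v) dv
  For the y component: f_2(F) = u*(-u + 2*v - 2); d F_2 = (0) du + (1) dv
  For the z component: f_3(F) = u*(-u + 2*v - 2); d F_3 = (-2*u + 2*v - 2) du + (2*u) dv
Combining and collecting du, dv coefficients:
  coeff of du: 2*u*(u^2 - 3*u*v + 3*u + 2*v^2 - 4*v + 2)
  coeff of dv: -2*u^3 + 4*u^2*v - 5*u^2 + 2*u*v - 2*u - 4*v^3
F^* omega = (2*u*(u^2 - 3*u*v + 3*u + 2*v^2 - 4*v + 2)) du + (-2*u^3 + 4*u^2*v - 5*u^2 + 2*u*v - 2*u - 4*v^3) dv.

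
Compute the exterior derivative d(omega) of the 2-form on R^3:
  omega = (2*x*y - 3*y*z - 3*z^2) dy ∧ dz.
d(omega) = (2*y) dx ∧ dy ∧ dz

For a 2-form omega = sum_{i<j} g_{ij} dx_i ∧ dx_j, the exterior derivative is
  d(omega) = sum_{i<j} d(g_{ij}) ∧ dx_i ∧ dx_j = sum_{i<j, k} (∂g_{ij}/∂x_k) dx_k ∧ dx_i ∧ dx_j.
Expand each term, using dx_k ∧ dx_i ∧ dx_j = sgn(permutation) dx_{(a)} ∧ dx_{(b)} ∧ dx_{(c)} with (a < b < c) sorted:
  d(2*x*y - 3*y*z - 3*z^2) includes (∂/∂x)(2*x*y - 3*y*z - 3*z^2) dx = (2*y) dx, which multiplied by dy ∧ dz gives (2*y) dx ∧ dy ∧ dz
Collecting like 3-forms: d(omega) = (2*y) dx ∧ dy ∧ dz.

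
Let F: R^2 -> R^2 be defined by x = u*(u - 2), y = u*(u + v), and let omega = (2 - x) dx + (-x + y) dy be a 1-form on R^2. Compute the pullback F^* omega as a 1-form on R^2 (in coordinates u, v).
F^* omega = (-2*u^3 + 2*u^2*v + 10*u^2 + u*v^2 + 2*u*v - 4) du + (u^2*(v + 2)) dv

Using F^*(f dg) = (f ∘ F) d(g ∘ F), substitute each coordinate x_i by F_i(u, v) in f_i, and replace dx_i by d F_i = (∂F_i/∂u) du + (∂F_i/∂v) dv.
  For the x component: f_1(F) = -u^2 + 2*u + 2; d F_1 = (2*u - 2) du + (0) dv
  For the y component: f_2(F) = u*(v + 2); d F_2 = (2*u + v) du + (u) dv
Combining and collecting du, dv coefficients:
  coeff of du: -2*u^3 + 2*u^2*v + 10*u^2 + u*v^2 + 2*u*v - 4
  coeff of dv: u^2*(v + 2)
F^* omega = (-2*u^3 + 2*u^2*v + 10*u^2 + u*v^2 + 2*u*v - 4) du + (u^2*(v + 2)) dv.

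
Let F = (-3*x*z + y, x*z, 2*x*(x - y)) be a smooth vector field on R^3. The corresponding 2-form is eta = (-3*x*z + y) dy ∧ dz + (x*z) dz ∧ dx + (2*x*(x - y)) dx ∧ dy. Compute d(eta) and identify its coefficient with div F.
d(eta) = (-3*z) dx ∧ dy ∧ dz; div F = -3*z

For a 2-form in R^3 of the form above, applying d gives a 3-form with coefficient ∂P/∂x + ∂Q/∂y + ∂R/∂z:
  ∂P/∂x = -3*z
  ∂Q/∂y = 0
  ∂R/∂z = 0
Sum = -3*z, which is exactly div F.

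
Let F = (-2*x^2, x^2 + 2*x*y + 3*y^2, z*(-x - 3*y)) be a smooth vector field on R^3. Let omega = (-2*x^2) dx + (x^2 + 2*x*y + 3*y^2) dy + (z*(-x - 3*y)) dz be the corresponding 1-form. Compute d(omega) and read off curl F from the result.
d(omega) = (-3*z) dy ∧ dz + (z) dz ∧ dx + (2*x + 2*y) dx ∧ dy; curl F = (-3*z, z, 2*x + 2*y)

d omega = sum_{i<j} (∂f_j/∂x_i - ∂f_i/∂x_j) dx_i ∧ dx_j. Under the identification (dy ∧ dz, dz ∧ dx, dx ∧ dy) ↔ (e_x, e_y, e_z), the coefficients are exactly the components of curl F. Compute:
  ∂R/∂y - ∂Q/∂z = (-3*z) - (0) = -3*z
  ∂P/∂z - ∂R/∂x = (0) - (-z) = z
  ∂Q/∂x - ∂P/∂y = (2*x + 2*y) - (0) = 2*x + 2*y.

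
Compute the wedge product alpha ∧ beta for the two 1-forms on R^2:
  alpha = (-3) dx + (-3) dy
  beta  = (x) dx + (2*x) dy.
alpha ∧ beta = (-3*x) dx ∧ dy

Distribute the wedge, using dx_i ∧ dx_j = -dx_j ∧ dx_i and dx_i ∧ dx_i = 0. For each pair (i, j) with i < j, the coefficient of dx_i ∧ dx_j in alpha ∧ beta is (alpha_i * beta_j - alpha_j * beta_i). Collecting: alpha ∧ beta = (-3*x) dx ∧ dy.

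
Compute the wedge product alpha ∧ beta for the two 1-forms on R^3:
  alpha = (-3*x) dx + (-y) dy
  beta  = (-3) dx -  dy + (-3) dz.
alpha ∧ beta = (3*x - 3*y) dx ∧ dy + (9*x) dx ∧ dz + (3*y) dy ∧ dz

Distribute the wedge, using dx_i ∧ dx_j = -dx_j ∧ dx_i and dx_i ∧ dx_i = 0. For each pair (i, j) with i < j, the coefficient of dx_i ∧ dx_j in alpha ∧ beta is (alpha_i * beta_j - alpha_j * beta_i). Collecting: alpha ∧ beta = (3*x - 3*y) dx ∧ dy + (9*x) dx ∧ dz + (3*y) dy ∧ dz.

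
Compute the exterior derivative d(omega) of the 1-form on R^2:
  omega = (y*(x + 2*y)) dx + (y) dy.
d(omega) = (-x - 4*y) dx ∧ dy

For a 1-form omega = sum_i f_i dx_i, the exterior derivative is
  d(omega) = sum_{i < j} (∂f_j/∂x_i - ∂f_i/∂x_j) dx_i ∧ dx_j.
  coefficient of dx ∧ dy: ∂f_2/∂x - ∂f_1/∂y = ∂(y)/∂x - ∂(y*(x + 2*y))/∂y = -x - 4*y
Assembling: d(omega) = (-x - 4*y) dx ∧ dy.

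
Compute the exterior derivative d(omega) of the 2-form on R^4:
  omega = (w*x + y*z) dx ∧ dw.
d(omega) = (-z) dx ∧ dy ∧ dw + (-y) dx ∧ dz ∧ dw

For a 2-form omega = sum_{i<j} g_{ij} dx_i ∧ dx_j, the exterior derivative is
  d(omega) = sum_{i<j} d(g_{ij}) ∧ dx_i ∧ dx_j = sum_{i<j, k} (∂g_{ij}/∂x_k) dx_k ∧ dx_i ∧ dx_j.
Expand each term, using dx_k ∧ dx_i ∧ dx_j = sgn(permutation) dx_{(a)} ∧ dx_{(b)} ∧ dx_{(c)} with (a < b < c) sorted:
  d(w*x + y*z) includes (∂/∂y)(w*x + y*z) dy = (z) dy, which multiplied by dx ∧ dw gives (-z) dx ∧ dy ∧ dw
  d(w*x + y*z) includes (∂/∂z)(w*x + y*z) dz = (y) dz, which multiplied by dx ∧ dw gives (-y) dx ∧ dz ∧ dw
Collecting like 3-forms: d(omega) = (-z) dx ∧ dy ∧ dw + (-y) dx ∧ dz ∧ dw.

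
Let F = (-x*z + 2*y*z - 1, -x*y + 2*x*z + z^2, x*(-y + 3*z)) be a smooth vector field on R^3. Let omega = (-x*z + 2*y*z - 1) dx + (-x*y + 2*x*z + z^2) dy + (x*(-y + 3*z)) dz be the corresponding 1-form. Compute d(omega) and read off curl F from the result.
d(omega) = (-3*x - 2*z) dy ∧ dz + (-x + 3*y - 3*z) dz ∧ dx + (-y) dx ∧ dy; curl F = (-3*x - 2*z, -x + 3*y - 3*z, -y)

d omega = sum_{i<j} (∂f_j/∂x_i - ∂f_i/∂x_j) dx_i ∧ dx_j. Under the identification (dy ∧ dz, dz ∧ dx, dx ∧ dy) ↔ (e_x, e_y, e_z), the coefficients are exactly the components of curl F. Compute:
  ∂R/∂y - ∂Q/∂z = (-x) - (2*x + 2*z) = -3*x - 2*z
  ∂P/∂z - ∂R/∂x = (-x + 2*y) - (-y + 3*z) = -x + 3*y - 3*z
  ∂Q/∂x - ∂P/∂y = (-y + 2*z) - (2*z) = -y.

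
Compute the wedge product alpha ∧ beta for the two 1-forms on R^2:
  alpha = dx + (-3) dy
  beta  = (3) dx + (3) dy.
alpha ∧ beta = (12) dx ∧ dy

Distribute the wedge, using dx_i ∧ dx_j = -dx_j ∧ dx_i and dx_i ∧ dx_i = 0. For each pair (i, j) with i < j, the coefficient of dx_i ∧ dx_j in alpha ∧ beta is (alpha_i * beta_j - alpha_j * beta_i). Collecting: alpha ∧ beta = (12) dx ∧ dy.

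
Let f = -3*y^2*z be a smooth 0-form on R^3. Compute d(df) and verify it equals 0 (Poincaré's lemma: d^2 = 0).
d(df) = 0

Step 1: df = sum_i (∂f/∂x_i) dx_i = (0) dx + (-6*y*z) dy + (-3*y^2) dz.
Step 2: Apply d again. Using the 1-form formula, the coefficient of dx ∧ dy in d(df) is ∂^2 f/∂x ∂y - ∂^2 f/∂y ∂x = (0) - (0) = 0 (equality of mixed partials for smooth f).
Similarly for dx ∧ dz and dy ∧ dz — all coefficients vanish. So d(df) = 0.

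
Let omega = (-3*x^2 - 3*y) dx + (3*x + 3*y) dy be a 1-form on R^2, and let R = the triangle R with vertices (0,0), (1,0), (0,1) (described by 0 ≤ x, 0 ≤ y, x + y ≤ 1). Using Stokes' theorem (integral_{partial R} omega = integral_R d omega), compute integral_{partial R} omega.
integral_(partial R) omega = 3

Stokes: integral_partial_R omega = integral_R d omega with d omega = (∂Q/∂x - ∂P/∂y) dx ∧ dy.
  ∂Q/∂x = 3
  ∂P/∂y = -3
  integrand = ∂Q/∂x - ∂P/∂y = 6.
Integrating over R: integral_0^1 integral_0^{1-x} (6) dy dx = 3.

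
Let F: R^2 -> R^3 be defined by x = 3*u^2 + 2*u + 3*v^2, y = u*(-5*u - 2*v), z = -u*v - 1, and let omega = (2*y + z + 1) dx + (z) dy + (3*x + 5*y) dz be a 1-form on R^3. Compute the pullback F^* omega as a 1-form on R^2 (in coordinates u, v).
F^* omega = (-60*u^3 - 4*u^2*v - 20*u^2 + 12*u*v^2 - 16*u*v + 10*u - 9*v^3 + 2*v) du + (u*(16*u^2 - 48*u*v - 6*u - 39*v^2 + 2)) dv

Using F^*(f dg) = (f ∘ F) d(g ∘ F), substitute each coordinate x_i by F_i(u, v) in f_i, and replace dx_i by d F_i = (∂F_i/∂u) du + (∂F_i/∂v) dv.
  For the x component: f_1(F) = 5*u*(-2*u - v); d F_1 = (6*u + 2) du + (6*v) dv
  For the y component: f_2(F) = -u*v - 1; d F_2 = (-10*u - 2*v) du + (-2*u) dv
  For the z component: f_3(F) = -16*u^2 - 10*u*v + 6*u + 9*v^2; d F_3 = (-v) du + (-u) dv
Combining and collecting du, dv coefficients:
  coeff of du: -60*u^3 - 4*u^2*v - 20*u^2 + 12*u*v^2 - 16*u*v + 10*u - 9*v^3 + 2*v
  coeff of dv: u*(16*u^2 - 48*u*v - 6*u - 39*v^2 + 2)
F^* omega = (-60*u^3 - 4*u^2*v - 20*u^2 + 12*u*v^2 - 16*u*v + 10*u - 9*v^3 + 2*v) du + (u*(16*u^2 - 48*u*v - 6*u - 39*v^2 + 2)) dv.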